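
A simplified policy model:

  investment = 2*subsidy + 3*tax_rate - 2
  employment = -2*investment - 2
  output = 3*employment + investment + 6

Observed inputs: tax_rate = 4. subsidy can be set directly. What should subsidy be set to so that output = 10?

subsidy = -6

Substituting into the investment equation gives investment = 2*subsidy + 10.
So employment = -4*subsidy - 22.
Substituting into the output equation gives output = -10*subsidy - 50.
Solve -10*subsidy - 50 = 10: subsidy = (10 + 50) / -10 = -6.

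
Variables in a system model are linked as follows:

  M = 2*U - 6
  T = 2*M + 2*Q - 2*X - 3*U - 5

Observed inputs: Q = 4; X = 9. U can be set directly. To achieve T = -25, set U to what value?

U = 2

Substituting into the T equation gives T = U - 27.
Solve U - 27 = -25: U = (-25 + 27) / 1 = 2.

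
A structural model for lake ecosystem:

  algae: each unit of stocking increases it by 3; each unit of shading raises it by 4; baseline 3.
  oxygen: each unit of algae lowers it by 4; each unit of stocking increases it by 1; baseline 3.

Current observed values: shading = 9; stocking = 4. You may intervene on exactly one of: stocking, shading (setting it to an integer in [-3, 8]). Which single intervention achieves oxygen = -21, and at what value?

set shading = -2

Intervening on stocking: oxygen = -11*stocking - 153. Reaching -21 requires stocking = -12, outside [-3, 8].
Intervening on shading: with other inputs at their observed values, oxygen = -16*shading - 53. Solving for -21 gives shading = -2, within [-3, 8].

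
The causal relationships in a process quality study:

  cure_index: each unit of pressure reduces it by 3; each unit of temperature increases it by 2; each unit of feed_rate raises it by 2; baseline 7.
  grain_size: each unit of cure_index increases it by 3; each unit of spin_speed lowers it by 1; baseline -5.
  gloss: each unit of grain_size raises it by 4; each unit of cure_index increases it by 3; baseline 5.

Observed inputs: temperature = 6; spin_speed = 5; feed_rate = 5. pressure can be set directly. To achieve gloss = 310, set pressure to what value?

pressure = 2

Substituting into the cure_index equation gives cure_index = -3*pressure + 29.
This gives grain_size = -9*pressure + 77.
Substituting into the gloss equation gives gloss = -45*pressure + 400.
Solve -45*pressure + 400 = 310: pressure = (310 - 400) / -45 = 2.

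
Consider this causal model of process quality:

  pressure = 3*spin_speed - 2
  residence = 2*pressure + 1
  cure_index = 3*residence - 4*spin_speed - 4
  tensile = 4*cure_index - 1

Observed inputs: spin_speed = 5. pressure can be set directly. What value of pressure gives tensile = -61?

pressure = 1

Intervening on pressure fixes its value directly, overriding its dependence on spin_speed.
Substituting into the cure_index equation gives cure_index = 6*pressure - 21.
tensile becomes 24*pressure - 85.
Solve 24*pressure - 85 = -61: pressure = (-61 + 85) / 24 = 1.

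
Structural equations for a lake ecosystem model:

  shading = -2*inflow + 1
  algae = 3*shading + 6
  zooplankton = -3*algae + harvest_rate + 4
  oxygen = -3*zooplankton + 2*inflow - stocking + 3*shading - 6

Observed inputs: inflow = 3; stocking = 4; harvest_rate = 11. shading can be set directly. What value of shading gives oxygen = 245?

shading = 8

Intervening on shading fixes its value directly, overriding its dependence on inflow.
Substituting into the zooplankton equation gives zooplankton = -9*shading - 3.
oxygen becomes 30*shading + 5.
Solve 30*shading + 5 = 245: shading = (245 - 5) / 30 = 8.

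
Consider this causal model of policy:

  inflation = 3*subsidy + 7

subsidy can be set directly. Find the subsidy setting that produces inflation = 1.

Solve 3*subsidy + 7 = 1: subsidy = (1 - 7) / 3 = -2.

subsidy = -2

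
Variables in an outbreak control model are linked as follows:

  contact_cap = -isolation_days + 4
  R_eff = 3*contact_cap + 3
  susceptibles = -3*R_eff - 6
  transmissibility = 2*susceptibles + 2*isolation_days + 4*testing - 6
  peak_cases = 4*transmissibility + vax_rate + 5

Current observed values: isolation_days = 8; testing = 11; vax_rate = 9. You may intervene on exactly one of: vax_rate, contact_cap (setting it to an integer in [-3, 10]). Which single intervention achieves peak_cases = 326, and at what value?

set contact_cap = -3

Intervening on vax_rate: peak_cases = vax_rate + 389. Reaching 326 requires vax_rate = -63, outside [-3, 10].
Intervening on contact_cap: with other inputs at their observed values, peak_cases = -72*contact_cap + 110. Solving for 326 gives contact_cap = -3, within [-3, 10].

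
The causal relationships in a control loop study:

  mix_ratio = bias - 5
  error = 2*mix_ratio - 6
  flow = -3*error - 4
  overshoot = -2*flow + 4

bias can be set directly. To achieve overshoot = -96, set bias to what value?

bias = -1

Substituting into the error equation gives error = 2*bias - 16.
Substituting into the flow equation gives flow = -6*bias + 44.
Substituting into the overshoot equation gives overshoot = 12*bias - 84.
Solve 12*bias - 84 = -96: bias = (-96 + 84) / 12 = -1.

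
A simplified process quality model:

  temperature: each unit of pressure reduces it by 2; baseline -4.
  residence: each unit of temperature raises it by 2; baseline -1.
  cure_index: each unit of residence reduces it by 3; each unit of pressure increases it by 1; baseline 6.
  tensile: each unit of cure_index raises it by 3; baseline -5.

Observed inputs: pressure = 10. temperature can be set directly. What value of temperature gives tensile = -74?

temperature = 7

Intervening on temperature fixes its value directly, overriding its dependence on pressure.
Substituting into the cure_index equation gives cure_index = -6*temperature + 19.
Substituting into the tensile equation gives tensile = -18*temperature + 52.
Solve -18*temperature + 52 = -74: temperature = (-74 - 52) / -18 = 7.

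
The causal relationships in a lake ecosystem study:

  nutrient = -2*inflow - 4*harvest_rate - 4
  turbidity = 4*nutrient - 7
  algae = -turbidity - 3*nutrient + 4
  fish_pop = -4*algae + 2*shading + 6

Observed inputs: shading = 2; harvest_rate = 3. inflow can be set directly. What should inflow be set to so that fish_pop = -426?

inflow = -1

Substituting into the nutrient equation gives nutrient = -2*inflow - 16.
Substituting into the turbidity equation gives turbidity = -8*inflow - 71.
Substituting into the algae equation gives algae = 14*inflow + 123.
Substituting into the fish_pop equation gives fish_pop = -56*inflow - 482.
Solve -56*inflow - 482 = -426: inflow = (-426 + 482) / -56 = -1.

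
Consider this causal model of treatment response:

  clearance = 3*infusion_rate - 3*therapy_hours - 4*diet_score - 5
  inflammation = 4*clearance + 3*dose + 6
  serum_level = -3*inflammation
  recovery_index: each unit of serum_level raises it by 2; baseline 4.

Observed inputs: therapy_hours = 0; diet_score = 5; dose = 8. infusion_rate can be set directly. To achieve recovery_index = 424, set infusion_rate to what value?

Substituting into the clearance equation gives clearance = 3*infusion_rate - 25.
inflammation becomes 12*infusion_rate - 70.
Substituting into the serum_level equation gives serum_level = -36*infusion_rate + 210.
Substituting into the recovery_index equation gives recovery_index = -72*infusion_rate + 424.
Solve -72*infusion_rate + 424 = 424: infusion_rate = (424 - 424) / -72 = 0.

infusion_rate = 0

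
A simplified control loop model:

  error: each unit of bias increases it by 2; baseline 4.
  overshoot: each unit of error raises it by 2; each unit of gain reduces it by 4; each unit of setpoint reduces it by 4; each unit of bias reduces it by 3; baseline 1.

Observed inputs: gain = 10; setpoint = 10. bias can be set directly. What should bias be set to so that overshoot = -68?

bias = 3

Substituting into the overshoot equation gives overshoot = bias - 71.
Solve bias - 71 = -68: bias = (-68 + 71) / 1 = 3.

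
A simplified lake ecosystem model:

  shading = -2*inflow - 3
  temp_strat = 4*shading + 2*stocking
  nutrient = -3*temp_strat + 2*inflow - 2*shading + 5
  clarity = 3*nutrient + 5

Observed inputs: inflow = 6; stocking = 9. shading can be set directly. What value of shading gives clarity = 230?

Intervening on shading fixes its value directly, overriding its dependence on inflow.
Substituting into the temp_strat equation gives temp_strat = 4*shading + 18.
Substituting into the nutrient equation gives nutrient = -14*shading - 37.
clarity becomes -42*shading - 106.
Solve -42*shading - 106 = 230: shading = (230 + 106) / -42 = -8.

shading = -8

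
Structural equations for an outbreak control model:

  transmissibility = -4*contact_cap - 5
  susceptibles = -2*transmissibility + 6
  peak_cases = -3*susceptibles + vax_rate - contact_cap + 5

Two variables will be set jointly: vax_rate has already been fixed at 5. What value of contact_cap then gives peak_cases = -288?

contact_cap = 10

With vax_rate held at 5:
Substituting into the susceptibles equation gives susceptibles = 8*contact_cap + 16.
So peak_cases = -25*contact_cap - 38.
Solve -25*contact_cap - 38 = -288: contact_cap = (-288 + 38) / -25 = 10.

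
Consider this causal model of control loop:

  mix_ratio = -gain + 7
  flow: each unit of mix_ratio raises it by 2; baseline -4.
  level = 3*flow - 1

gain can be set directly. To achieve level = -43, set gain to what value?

gain = 12

Substituting into the flow equation gives flow = -2*gain + 10.
Substituting into the level equation gives level = -6*gain + 29.
Solve -6*gain + 29 = -43: gain = (-43 - 29) / -6 = 12.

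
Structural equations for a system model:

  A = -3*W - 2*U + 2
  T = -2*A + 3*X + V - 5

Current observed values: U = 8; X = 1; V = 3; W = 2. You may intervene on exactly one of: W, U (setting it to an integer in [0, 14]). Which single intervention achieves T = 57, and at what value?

set U = 12

Intervening on W: T = 6*W + 29. Reaching 57 requires W = 14/3, not an integer.
Intervening on U: with other inputs at their observed values, T = 4*U + 9. Solving for 57 gives U = 12, within [0, 14].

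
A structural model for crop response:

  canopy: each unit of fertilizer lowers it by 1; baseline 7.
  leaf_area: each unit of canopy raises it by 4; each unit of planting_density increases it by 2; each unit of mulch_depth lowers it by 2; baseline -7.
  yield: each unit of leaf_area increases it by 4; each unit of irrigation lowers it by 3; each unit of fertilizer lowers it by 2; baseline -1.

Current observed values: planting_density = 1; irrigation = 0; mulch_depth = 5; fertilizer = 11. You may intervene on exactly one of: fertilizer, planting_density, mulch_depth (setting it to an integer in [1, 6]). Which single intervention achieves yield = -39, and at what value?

Intervening on fertilizer: with other inputs at their observed values, yield = -18*fertilizer + 51. Solving for -39 gives fertilizer = 5, within [1, 6].
Intervening on planting_density: yield = 8*planting_density - 155. Reaching -39 requires planting_density = 29/2, not an integer.
Intervening on mulch_depth: yield = -8*mulch_depth - 107. Reaching -39 requires mulch_depth = -17/2, not an integer.

set fertilizer = 5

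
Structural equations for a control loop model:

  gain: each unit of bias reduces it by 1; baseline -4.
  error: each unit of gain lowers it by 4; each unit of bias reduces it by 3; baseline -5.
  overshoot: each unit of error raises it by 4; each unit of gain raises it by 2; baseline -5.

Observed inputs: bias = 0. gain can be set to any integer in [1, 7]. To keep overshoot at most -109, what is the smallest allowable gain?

Intervening on gain fixes its value directly, overriding its dependence on bias.
Substituting into the error equation gives error = -4*gain - 5.
Substituting into the overshoot equation gives overshoot = -14*gain - 25.
Require -14*gain - 25 ≤ -109, so gain ≥ 6.
The smallest integer in [1, 7] satisfying this is 6.

gain = 6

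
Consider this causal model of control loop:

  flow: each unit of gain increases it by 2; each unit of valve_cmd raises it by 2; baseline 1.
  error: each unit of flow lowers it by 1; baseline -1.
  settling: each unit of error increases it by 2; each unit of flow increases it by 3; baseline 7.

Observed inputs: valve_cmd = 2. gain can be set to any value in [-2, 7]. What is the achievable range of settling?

Substituting into the flow equation gives flow = 2*gain + 5.
Substituting into the error equation gives error = -2*gain - 6.
Substituting into the settling equation gives settling = 2*gain + 10.
Linear in gain, so extremes are at the endpoints: gain = -2 gives settling = 6; gain = 7 gives settling = 24.

6 to 24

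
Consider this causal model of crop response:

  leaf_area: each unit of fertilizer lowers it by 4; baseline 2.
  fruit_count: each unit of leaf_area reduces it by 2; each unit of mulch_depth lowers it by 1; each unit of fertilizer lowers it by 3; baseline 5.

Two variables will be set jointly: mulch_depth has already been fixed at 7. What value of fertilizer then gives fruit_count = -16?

With mulch_depth held at 7:
Substituting into the fruit_count equation gives fruit_count = 5*fertilizer - 6.
Solve 5*fertilizer - 6 = -16: fertilizer = (-16 + 6) / 5 = -2.

fertilizer = -2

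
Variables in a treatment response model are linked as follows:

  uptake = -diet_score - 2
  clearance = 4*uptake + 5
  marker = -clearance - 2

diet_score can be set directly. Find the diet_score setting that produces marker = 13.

Substituting into the clearance equation gives clearance = -4*diet_score - 3.
Substituting into the marker equation gives marker = 4*diet_score + 1.
Solve 4*diet_score + 1 = 13: diet_score = (13 - 1) / 4 = 3.

diet_score = 3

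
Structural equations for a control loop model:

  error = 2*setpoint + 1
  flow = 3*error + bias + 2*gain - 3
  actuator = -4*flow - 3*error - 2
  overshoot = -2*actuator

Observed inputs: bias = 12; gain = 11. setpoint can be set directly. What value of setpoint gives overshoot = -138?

Substituting into the flow equation gives flow = 6*setpoint + 34.
This gives actuator = -30*setpoint - 141.
Substituting into the overshoot equation gives overshoot = 60*setpoint + 282.
Solve 60*setpoint + 282 = -138: setpoint = (-138 - 282) / 60 = -7.

setpoint = -7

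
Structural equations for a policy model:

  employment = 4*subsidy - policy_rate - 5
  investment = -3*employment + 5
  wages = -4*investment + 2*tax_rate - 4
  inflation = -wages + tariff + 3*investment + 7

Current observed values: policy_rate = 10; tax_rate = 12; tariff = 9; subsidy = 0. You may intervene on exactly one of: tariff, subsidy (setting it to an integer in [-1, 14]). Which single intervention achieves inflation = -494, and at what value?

Intervening on tariff: inflation = tariff + 337. Reaching -494 requires tariff = -831, outside [-1, 14].
Intervening on subsidy: with other inputs at their observed values, inflation = -84*subsidy + 346. Solving for -494 gives subsidy = 10, within [-1, 14].

set subsidy = 10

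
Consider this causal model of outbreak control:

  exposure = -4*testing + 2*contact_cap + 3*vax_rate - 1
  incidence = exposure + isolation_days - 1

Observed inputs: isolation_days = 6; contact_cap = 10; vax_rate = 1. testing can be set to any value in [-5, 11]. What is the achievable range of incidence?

Substituting into the exposure equation gives exposure = -4*testing + 22.
This gives incidence = -4*testing + 27.
Linear in testing, so extremes are at the endpoints: testing = -5 gives incidence = 47; testing = 11 gives incidence = -17.

-17 to 47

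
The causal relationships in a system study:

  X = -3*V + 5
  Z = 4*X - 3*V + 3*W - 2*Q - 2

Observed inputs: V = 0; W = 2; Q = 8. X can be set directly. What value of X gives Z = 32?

Intervening on X fixes its value directly, overriding its dependence on V.
Substituting into the Z equation gives Z = 4*X - 12.
Solve 4*X - 12 = 32: X = (32 + 12) / 4 = 11.

X = 11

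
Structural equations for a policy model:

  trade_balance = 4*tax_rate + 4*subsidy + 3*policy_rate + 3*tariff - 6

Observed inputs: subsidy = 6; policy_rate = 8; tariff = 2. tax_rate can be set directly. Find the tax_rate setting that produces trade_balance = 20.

tax_rate = -7

Substituting into the trade_balance equation gives trade_balance = 4*tax_rate + 48.
Solve 4*tax_rate + 48 = 20: tax_rate = (20 - 48) / 4 = -7.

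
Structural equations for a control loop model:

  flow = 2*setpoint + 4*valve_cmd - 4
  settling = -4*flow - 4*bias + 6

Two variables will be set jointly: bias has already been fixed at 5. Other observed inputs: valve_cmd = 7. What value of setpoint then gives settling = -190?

With bias held at 5:
Substituting into the flow equation gives flow = 2*setpoint + 24.
This gives settling = -8*setpoint - 110.
Solve -8*setpoint - 110 = -190: setpoint = (-190 + 110) / -8 = 10.

setpoint = 10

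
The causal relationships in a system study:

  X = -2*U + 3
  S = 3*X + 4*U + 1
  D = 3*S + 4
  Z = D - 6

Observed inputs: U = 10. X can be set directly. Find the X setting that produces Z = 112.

X = -1

Intervening on X fixes its value directly, overriding its dependence on U.
Substituting into the S equation gives S = 3*X + 41.
D becomes 9*X + 127.
Substituting into the Z equation gives Z = 9*X + 121.
Solve 9*X + 121 = 112: X = (112 - 121) / 9 = -1.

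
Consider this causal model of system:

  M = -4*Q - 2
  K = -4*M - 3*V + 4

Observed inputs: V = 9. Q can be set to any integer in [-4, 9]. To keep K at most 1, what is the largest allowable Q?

Q = 1

Substituting into the K equation gives K = 16*Q - 15.
Require 16*Q - 15 ≤ 1, so Q ≤ 1.
The largest integer in [-4, 9] satisfying this is 1.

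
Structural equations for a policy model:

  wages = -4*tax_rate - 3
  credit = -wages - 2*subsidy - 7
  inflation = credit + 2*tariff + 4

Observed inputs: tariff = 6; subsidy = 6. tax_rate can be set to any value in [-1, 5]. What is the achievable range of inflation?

Substituting into the credit equation gives credit = 4*tax_rate - 16.
Substituting into the inflation equation gives inflation = 4*tax_rate.
Linear in tax_rate, so extremes are at the endpoints: tax_rate = -1 gives inflation = -4; tax_rate = 5 gives inflation = 20.

-4 to 20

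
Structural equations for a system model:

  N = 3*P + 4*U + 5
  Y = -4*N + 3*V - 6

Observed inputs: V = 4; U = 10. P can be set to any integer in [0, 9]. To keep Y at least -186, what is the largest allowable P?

Substituting into the N equation gives N = 3*P + 45.
Y becomes -12*P - 174.
Require -12*P - 174 ≥ -186, so P ≤ 1.
The largest integer in [0, 9] satisfying this is 1.

P = 1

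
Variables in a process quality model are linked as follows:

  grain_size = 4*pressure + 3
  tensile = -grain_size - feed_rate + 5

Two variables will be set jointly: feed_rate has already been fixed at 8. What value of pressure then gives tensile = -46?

pressure = 10

With feed_rate held at 8:
Substituting into the tensile equation gives tensile = -4*pressure - 6.
Solve -4*pressure - 6 = -46: pressure = (-46 + 6) / -4 = 10.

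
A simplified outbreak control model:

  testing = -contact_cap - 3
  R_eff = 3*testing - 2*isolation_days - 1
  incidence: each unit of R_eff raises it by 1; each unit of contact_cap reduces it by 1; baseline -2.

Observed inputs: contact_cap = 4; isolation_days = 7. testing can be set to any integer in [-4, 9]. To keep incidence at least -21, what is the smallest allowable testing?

Intervening on testing fixes its value directly, overriding its dependence on contact_cap.
Substituting into the R_eff equation gives R_eff = 3*testing - 15.
This gives incidence = 3*testing - 21.
Require 3*testing - 21 ≥ -21, so testing ≥ 0.
The smallest integer in [-4, 9] satisfying this is 0.

testing = 0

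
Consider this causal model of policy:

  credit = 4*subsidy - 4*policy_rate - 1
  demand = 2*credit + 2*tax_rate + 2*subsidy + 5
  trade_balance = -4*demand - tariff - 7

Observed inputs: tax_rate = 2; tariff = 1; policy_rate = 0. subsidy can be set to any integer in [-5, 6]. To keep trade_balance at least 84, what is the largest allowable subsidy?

Substituting into the credit equation gives credit = 4*subsidy - 1.
Substituting into the demand equation gives demand = 10*subsidy + 7.
Substituting into the trade_balance equation gives trade_balance = -40*subsidy - 36.
Require -40*subsidy - 36 ≥ 84, so subsidy ≤ -3.
The largest integer in [-5, 6] satisfying this is -3.

subsidy = -3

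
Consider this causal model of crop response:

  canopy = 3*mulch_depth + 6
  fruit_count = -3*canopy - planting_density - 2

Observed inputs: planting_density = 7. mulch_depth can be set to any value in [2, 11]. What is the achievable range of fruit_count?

-126 to -45

Substituting into the fruit_count equation gives fruit_count = -9*mulch_depth - 27.
Linear in mulch_depth, so extremes are at the endpoints: mulch_depth = 2 gives fruit_count = -45; mulch_depth = 11 gives fruit_count = -126.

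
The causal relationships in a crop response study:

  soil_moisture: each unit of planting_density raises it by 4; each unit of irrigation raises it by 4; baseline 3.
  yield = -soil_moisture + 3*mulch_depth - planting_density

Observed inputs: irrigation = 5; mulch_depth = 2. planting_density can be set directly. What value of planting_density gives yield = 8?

Substituting into the soil_moisture equation gives soil_moisture = 4*planting_density + 23.
Substituting into the yield equation gives yield = -5*planting_density - 17.
Solve -5*planting_density - 17 = 8: planting_density = (8 + 17) / -5 = -5.

planting_density = -5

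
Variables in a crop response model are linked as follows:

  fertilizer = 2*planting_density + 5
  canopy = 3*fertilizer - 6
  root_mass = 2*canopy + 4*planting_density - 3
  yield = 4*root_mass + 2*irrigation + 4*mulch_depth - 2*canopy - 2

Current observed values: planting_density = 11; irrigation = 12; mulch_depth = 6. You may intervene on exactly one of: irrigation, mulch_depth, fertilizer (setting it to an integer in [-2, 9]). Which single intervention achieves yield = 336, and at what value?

Intervening on irrigation: yield = 2*irrigation + 636. Reaching 336 requires irrigation = -150, outside [-2, 9].
Intervening on mulch_depth: yield = 4*mulch_depth + 636. Reaching 336 requires mulch_depth = -75, outside [-2, 9].
Intervening on fertilizer: with other inputs at their observed values, yield = 18*fertilizer + 174. Solving for 336 gives fertilizer = 9, within [-2, 9].

set fertilizer = 9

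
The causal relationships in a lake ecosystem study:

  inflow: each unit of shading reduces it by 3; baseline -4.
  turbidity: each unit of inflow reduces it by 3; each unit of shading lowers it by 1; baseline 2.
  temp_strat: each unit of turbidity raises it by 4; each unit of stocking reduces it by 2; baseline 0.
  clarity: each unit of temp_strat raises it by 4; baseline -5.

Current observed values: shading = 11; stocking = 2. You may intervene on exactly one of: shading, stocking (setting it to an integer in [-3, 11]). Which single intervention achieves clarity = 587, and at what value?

set shading = 3

Intervening on shading: with other inputs at their observed values, clarity = 128*shading + 203. Solving for 587 gives shading = 3, within [-3, 11].
Intervening on stocking: clarity = -8*stocking + 1627. Reaching 587 requires stocking = 130, outside [-3, 11].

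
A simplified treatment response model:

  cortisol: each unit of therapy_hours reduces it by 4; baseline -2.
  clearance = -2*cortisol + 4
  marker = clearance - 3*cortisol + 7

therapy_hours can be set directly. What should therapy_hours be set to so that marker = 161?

therapy_hours = 7

Substituting into the clearance equation gives clearance = 8*therapy_hours + 8.
Substituting into the marker equation gives marker = 20*therapy_hours + 21.
Solve 20*therapy_hours + 21 = 161: therapy_hours = (161 - 21) / 20 = 7.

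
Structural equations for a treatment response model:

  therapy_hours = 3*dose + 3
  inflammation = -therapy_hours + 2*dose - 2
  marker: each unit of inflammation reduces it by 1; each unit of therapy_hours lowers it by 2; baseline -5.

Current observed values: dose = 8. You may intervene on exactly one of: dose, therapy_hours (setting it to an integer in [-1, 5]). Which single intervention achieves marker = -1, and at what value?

Intervening on dose: with other inputs at their observed values, marker = -5*dose - 6. Solving for -1 gives dose = -1, within [-1, 5].
Intervening on therapy_hours: marker = -therapy_hours - 19. Reaching -1 requires therapy_hours = -18, outside [-1, 5].

set dose = -1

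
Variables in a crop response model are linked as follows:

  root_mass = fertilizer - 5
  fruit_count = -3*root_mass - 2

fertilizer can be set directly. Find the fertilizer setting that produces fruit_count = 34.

fertilizer = -7

Substituting into the fruit_count equation gives fruit_count = -3*fertilizer + 13.
Solve -3*fertilizer + 13 = 34: fertilizer = (34 - 13) / -3 = -7.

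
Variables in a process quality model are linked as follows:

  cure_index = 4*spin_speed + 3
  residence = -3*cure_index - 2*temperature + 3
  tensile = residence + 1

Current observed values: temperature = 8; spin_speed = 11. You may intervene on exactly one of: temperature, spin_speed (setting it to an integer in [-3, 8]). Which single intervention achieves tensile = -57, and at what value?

Intervening on temperature: tensile = -2*temperature - 137. Reaching -57 requires temperature = -40, outside [-3, 8].
Intervening on spin_speed: with other inputs at their observed values, tensile = -12*spin_speed - 21. Solving for -57 gives spin_speed = 3, within [-3, 8].

set spin_speed = 3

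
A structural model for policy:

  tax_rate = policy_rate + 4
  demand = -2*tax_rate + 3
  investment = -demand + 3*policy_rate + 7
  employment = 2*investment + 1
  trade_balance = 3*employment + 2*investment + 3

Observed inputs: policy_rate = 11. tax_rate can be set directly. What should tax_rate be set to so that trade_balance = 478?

tax_rate = 11

Intervening on tax_rate fixes its value directly, overriding its dependence on policy_rate.
Substituting into the investment equation gives investment = 2*tax_rate + 37.
Substituting into the employment equation gives employment = 4*tax_rate + 75.
trade_balance becomes 16*tax_rate + 302.
Solve 16*tax_rate + 302 = 478: tax_rate = (478 - 302) / 16 = 11.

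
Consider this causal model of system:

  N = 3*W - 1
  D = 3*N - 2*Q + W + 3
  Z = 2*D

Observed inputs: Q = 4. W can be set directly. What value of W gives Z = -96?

W = -4

Substituting into the D equation gives D = 10*W - 8.
Substituting into the Z equation gives Z = 20*W - 16.
Solve 20*W - 16 = -96: W = (-96 + 16) / 20 = -4.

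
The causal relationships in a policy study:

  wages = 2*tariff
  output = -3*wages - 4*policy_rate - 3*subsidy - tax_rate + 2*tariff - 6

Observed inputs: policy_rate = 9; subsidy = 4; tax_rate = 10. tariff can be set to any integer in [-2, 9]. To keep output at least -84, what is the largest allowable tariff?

Substituting into the output equation gives output = -4*tariff - 64.
Require -4*tariff - 64 ≥ -84, so tariff ≤ 5.
The largest integer in [-2, 9] satisfying this is 5.

tariff = 5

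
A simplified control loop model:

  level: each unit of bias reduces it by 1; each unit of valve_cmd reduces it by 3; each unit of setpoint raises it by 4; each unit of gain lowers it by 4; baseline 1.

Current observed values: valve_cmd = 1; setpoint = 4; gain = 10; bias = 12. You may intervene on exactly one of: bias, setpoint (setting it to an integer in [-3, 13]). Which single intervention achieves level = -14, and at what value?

set setpoint = 10

Intervening on bias: level = -bias - 26. Reaching -14 requires bias = -12, outside [-3, 13].
Intervening on setpoint: with other inputs at their observed values, level = 4*setpoint - 54. Solving for -14 gives setpoint = 10, within [-3, 13].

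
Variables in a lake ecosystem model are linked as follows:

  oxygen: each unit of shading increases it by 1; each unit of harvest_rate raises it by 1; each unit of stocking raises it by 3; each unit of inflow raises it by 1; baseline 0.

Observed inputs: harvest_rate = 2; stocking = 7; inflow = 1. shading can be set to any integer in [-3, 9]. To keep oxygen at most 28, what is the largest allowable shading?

shading = 4

Substituting into the oxygen equation gives oxygen = shading + 24.
Require shading + 24 ≤ 28, so shading ≤ 4.
The largest integer in [-3, 9] satisfying this is 4.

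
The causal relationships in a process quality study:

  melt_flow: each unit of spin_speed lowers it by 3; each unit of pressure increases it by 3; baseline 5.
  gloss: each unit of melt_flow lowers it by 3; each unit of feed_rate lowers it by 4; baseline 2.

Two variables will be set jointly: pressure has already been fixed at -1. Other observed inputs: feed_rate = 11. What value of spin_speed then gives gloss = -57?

With pressure held at -1:
Substituting into the melt_flow equation gives melt_flow = -3*spin_speed + 2.
Substituting into the gloss equation gives gloss = 9*spin_speed - 48.
Solve 9*spin_speed - 48 = -57: spin_speed = (-57 + 48) / 9 = -1.

spin_speed = -1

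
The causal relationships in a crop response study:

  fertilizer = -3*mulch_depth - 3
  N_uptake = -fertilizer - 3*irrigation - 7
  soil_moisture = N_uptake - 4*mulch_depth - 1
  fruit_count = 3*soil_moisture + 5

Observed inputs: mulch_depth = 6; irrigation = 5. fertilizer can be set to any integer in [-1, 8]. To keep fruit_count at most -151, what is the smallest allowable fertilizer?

fertilizer = 5

Intervening on fertilizer fixes its value directly, overriding its dependence on mulch_depth.
Substituting into the N_uptake equation gives N_uptake = -fertilizer - 22.
Substituting into the soil_moisture equation gives soil_moisture = -fertilizer - 47.
Substituting into the fruit_count equation gives fruit_count = -3*fertilizer - 136.
Require -3*fertilizer - 136 ≤ -151, so fertilizer ≥ 5.
The smallest integer in [-1, 8] satisfying this is 5.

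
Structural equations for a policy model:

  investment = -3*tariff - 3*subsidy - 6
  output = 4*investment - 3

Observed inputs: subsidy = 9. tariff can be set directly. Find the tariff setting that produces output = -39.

tariff = -8

Substituting into the investment equation gives investment = -3*tariff - 33.
So output = -12*tariff - 135.
Solve -12*tariff - 135 = -39: tariff = (-39 + 135) / -12 = -8.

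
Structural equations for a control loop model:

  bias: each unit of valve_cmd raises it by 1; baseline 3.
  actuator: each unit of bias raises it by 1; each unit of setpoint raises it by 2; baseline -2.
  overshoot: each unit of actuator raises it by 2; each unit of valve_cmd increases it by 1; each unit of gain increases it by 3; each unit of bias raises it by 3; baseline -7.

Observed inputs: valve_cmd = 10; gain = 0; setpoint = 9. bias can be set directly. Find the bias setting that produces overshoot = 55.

bias = 4

Intervening on bias fixes its value directly, overriding its dependence on valve_cmd.
Substituting into the actuator equation gives actuator = bias + 16.
So overshoot = 5*bias + 35.
Solve 5*bias + 35 = 55: bias = (55 - 35) / 5 = 4.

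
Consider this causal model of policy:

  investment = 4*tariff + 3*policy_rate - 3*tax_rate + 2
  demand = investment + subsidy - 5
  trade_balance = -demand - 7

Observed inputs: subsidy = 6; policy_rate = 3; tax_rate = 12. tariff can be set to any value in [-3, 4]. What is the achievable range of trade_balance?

Substituting into the investment equation gives investment = 4*tariff - 25.
This gives demand = 4*tariff - 24.
Substituting into the trade_balance equation gives trade_balance = -4*tariff + 17.
Linear in tariff, so extremes are at the endpoints: tariff = -3 gives trade_balance = 29; tariff = 4 gives trade_balance = 1.

1 to 29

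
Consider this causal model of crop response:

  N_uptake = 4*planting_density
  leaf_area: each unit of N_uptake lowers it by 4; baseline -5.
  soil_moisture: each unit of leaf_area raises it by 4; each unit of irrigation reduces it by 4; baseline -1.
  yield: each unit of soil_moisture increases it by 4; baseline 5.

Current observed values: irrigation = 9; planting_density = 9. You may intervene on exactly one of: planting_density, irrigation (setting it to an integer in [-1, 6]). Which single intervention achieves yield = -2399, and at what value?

Intervening on planting_density: yield = -256*planting_density - 223. Reaching -2399 requires planting_density = 17/2, not an integer.
Intervening on irrigation: with other inputs at their observed values, yield = -16*irrigation - 2383. Solving for -2399 gives irrigation = 1, within [-1, 6].

set irrigation = 1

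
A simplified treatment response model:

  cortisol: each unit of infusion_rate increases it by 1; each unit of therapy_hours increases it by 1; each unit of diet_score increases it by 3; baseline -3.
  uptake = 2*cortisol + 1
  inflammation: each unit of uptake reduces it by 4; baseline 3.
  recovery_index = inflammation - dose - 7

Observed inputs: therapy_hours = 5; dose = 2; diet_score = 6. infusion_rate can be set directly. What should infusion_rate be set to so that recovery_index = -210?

Substituting into the cortisol equation gives cortisol = infusion_rate + 20.
This gives uptake = 2*infusion_rate + 41.
Substituting into the inflammation equation gives inflammation = -8*infusion_rate - 161.
Substituting into the recovery_index equation gives recovery_index = -8*infusion_rate - 170.
Solve -8*infusion_rate - 170 = -210: infusion_rate = (-210 + 170) / -8 = 5.

infusion_rate = 5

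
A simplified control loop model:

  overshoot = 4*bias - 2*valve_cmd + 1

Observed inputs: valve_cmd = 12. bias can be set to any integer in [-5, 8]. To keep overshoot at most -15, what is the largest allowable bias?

bias = 2

Substituting into the overshoot equation gives overshoot = 4*bias - 23.
Require 4*bias - 23 ≤ -15, so bias ≤ 2.
The largest integer in [-5, 8] satisfying this is 2.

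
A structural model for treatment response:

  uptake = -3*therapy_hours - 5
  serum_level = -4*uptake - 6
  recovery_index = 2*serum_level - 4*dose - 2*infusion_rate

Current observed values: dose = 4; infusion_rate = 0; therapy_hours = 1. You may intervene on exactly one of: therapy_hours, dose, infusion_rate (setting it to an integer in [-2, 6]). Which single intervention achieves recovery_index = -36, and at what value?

Intervening on therapy_hours: with other inputs at their observed values, recovery_index = 24*therapy_hours + 12. Solving for -36 gives therapy_hours = -2, within [-2, 6].
Intervening on dose: recovery_index = -4*dose + 52. Reaching -36 requires dose = 22, outside [-2, 6].
Intervening on infusion_rate: recovery_index = -2*infusion_rate + 36. Reaching -36 requires infusion_rate = 36, outside [-2, 6].

set therapy_hours = -2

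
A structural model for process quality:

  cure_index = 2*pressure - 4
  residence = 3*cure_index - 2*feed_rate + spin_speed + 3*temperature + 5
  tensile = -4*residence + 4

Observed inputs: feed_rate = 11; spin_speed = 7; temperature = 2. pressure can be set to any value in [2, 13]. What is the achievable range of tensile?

Substituting into the residence equation gives residence = 6*pressure - 16.
Substituting into the tensile equation gives tensile = -24*pressure + 68.
Linear in pressure, so extremes are at the endpoints: pressure = 2 gives tensile = 20; pressure = 13 gives tensile = -244.

-244 to 20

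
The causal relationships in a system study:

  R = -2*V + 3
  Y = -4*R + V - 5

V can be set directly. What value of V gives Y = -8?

Substituting into the Y equation gives Y = 9*V - 17.
Solve 9*V - 17 = -8: V = (-8 + 17) / 9 = 1.

V = 1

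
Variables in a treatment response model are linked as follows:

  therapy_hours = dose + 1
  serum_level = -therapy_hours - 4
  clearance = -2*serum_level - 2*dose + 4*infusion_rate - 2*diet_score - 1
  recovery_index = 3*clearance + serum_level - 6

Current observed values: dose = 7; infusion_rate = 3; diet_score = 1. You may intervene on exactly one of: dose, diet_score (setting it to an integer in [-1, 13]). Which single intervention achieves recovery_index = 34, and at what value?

Intervening on dose: with other inputs at their observed values, recovery_index = -dose + 46. Solving for 34 gives dose = 12, within [-1, 13].
Intervening on diet_score: recovery_index = -6*diet_score + 45. Reaching 34 requires diet_score = 11/6, not an integer.

set dose = 12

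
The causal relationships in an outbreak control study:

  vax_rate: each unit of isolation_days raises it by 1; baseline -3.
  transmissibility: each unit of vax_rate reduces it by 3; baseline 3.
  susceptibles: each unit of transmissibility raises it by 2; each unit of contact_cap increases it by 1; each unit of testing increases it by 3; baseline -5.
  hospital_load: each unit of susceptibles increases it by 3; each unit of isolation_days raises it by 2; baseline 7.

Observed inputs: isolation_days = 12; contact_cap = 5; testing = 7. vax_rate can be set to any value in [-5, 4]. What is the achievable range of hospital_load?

40 to 202

Intervening on vax_rate fixes its value directly, overriding its dependence on isolation_days.
Substituting into the susceptibles equation gives susceptibles = -6*vax_rate + 27.
Substituting into the hospital_load equation gives hospital_load = -18*vax_rate + 112.
Linear in vax_rate, so extremes are at the endpoints: vax_rate = -5 gives hospital_load = 202; vax_rate = 4 gives hospital_load = 40.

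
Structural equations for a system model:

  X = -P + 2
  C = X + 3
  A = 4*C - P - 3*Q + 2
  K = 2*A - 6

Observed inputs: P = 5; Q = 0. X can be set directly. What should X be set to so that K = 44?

X = 4

Intervening on X fixes its value directly, overriding its dependence on P.
Substituting into the A equation gives A = 4*X + 9.
So K = 8*X + 12.
Solve 8*X + 12 = 44: X = (44 - 12) / 8 = 4.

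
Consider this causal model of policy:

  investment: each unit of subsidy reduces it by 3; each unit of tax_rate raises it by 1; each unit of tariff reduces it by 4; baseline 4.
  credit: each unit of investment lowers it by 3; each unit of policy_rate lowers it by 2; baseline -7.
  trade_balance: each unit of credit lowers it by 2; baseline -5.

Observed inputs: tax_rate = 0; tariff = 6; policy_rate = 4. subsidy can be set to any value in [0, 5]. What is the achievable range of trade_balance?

Substituting into the investment equation gives investment = -3*subsidy - 20.
So credit = 9*subsidy + 45.
Substituting into the trade_balance equation gives trade_balance = -18*subsidy - 95.
Linear in subsidy, so extremes are at the endpoints: subsidy = 0 gives trade_balance = -95; subsidy = 5 gives trade_balance = -185.

-185 to -95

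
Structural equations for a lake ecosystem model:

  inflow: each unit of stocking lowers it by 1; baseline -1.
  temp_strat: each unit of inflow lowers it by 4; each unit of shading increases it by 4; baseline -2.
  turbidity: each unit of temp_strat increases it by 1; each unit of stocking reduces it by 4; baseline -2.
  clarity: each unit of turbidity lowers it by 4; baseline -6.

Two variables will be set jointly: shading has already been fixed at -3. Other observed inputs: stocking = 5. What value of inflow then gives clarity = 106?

inflow = -2

With shading held at -3:
Intervening on inflow fixes its value directly, overriding its dependence on stocking.
Substituting into the temp_strat equation gives temp_strat = -4*inflow - 14.
Substituting into the turbidity equation gives turbidity = -4*inflow - 36.
clarity becomes 16*inflow + 138.
Solve 16*inflow + 138 = 106: inflow = (106 - 138) / 16 = -2.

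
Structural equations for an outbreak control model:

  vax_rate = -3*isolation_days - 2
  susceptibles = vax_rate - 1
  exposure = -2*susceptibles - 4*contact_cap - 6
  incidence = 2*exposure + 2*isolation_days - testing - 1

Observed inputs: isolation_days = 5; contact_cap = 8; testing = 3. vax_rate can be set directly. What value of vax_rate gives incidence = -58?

vax_rate = -2

Intervening on vax_rate fixes its value directly, overriding its dependence on isolation_days.
Substituting into the exposure equation gives exposure = -2*vax_rate - 36.
Substituting into the incidence equation gives incidence = -4*vax_rate - 66.
Solve -4*vax_rate - 66 = -58: vax_rate = (-58 + 66) / -4 = -2.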